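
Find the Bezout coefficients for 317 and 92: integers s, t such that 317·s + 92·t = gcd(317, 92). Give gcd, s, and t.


Euclidean algorithm on (317, 92) — divide until remainder is 0:
  317 = 3 · 92 + 41
  92 = 2 · 41 + 10
  41 = 4 · 10 + 1
  10 = 10 · 1 + 0
gcd(317, 92) = 1.
Track Bezout coefficients alongside the remainders: start with r₀ = 317 = a·1 + b·0 (s = 1, t = 0) and r₁ = 92 = a·0 + b·1 (s = 0, t = 1); each new remainder r_{k+1} = r_{k-1} − q_k·r_k inherits s_{k+1} = s_{k-1} − q_k·s_k, t_{k+1} = t_{k-1} − q_k·t_k, so r_k = a·s_k + b·t_k at every step:
  q = 3: r = 41, s = 1 − 3·0 = 1, t = 0 − 3·1 = -3  (check: 317·1 + 92·(-3) = 41)
  q = 2: r = 10, s = 0 − 2·1 = -2, t = 1 − 2·(-3) = 7  (check: 317·(-2) + 92·7 = 10)
  q = 4: r = 1, s = 1 − 4·(-2) = 9, t = -3 − 4·7 = -31  (check: 317·9 + 92·(-31) = 1)
The row with r = 1 (the gcd) gives the Bezout coefficients s = 9, t = -31.
Result: 317 · (9) + 92 · (-31) = 1.

gcd(317, 92) = 1; s = 9, t = -31 (check: 317·9 + 92·(-31) = 1).


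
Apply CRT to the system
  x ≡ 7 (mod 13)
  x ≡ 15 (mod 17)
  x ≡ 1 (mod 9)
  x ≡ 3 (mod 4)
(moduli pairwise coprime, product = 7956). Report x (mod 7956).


Product of moduli M = 13 · 17 · 9 · 4 = 7956.
Merge one congruence at a time:
  Start: x ≡ 7 (mod 13).
  Combine with x ≡ 15 (mod 17); new modulus lcm = 221.
    Write x = 7 + 13·t and substitute into x ≡ 15 (mod 17): 13·t ≡ 15 − 7 = 8 (mod 17).
    The inverse of 13 mod 17 is 4 (since 13·4 = 52 = 3·17 + 1), so t ≡ 4·8 = 32 ≡ 15 (mod 17).
    Then x = 7 + 13·15 = 202, valid modulo lcm(13, 17) = 221: x ≡ 202 (mod 221).
  Combine with x ≡ 1 (mod 9); new modulus lcm = 1989.
    Write x = 202 + 221·t and substitute into x ≡ 1 (mod 9): 221·t ≡ 1 − 202 = -201 (mod 9).
    Reduce coefficients mod 9: 5·t ≡ 6 (mod 9).
    The inverse of 5 mod 9 is 2 (since 5·2 = 10 = 1·9 + 1), so t ≡ 2·6 = 12 ≡ 3 (mod 9).
    Then x = 202 + 221·3 = 865, valid modulo lcm(221, 9) = 1989: x ≡ 865 (mod 1989).
  Combine with x ≡ 3 (mod 4); new modulus lcm = 7956.
    Write x = 865 + 1989·t and substitute into x ≡ 3 (mod 4): 1989·t ≡ 3 − 865 = -862 (mod 4).
    Reduce coefficients mod 4: 1·t ≡ 2 (mod 4).
    So t ≡ 2 (mod 4).
    Then x = 865 + 1989·2 = 4843, valid modulo lcm(1989, 4) = 7956: x ≡ 4843 (mod 7956).
Verify against each original: 4843 mod 13 = 7, 4843 mod 17 = 15, 4843 mod 9 = 1, 4843 mod 4 = 3.

x ≡ 4843 (mod 7956).


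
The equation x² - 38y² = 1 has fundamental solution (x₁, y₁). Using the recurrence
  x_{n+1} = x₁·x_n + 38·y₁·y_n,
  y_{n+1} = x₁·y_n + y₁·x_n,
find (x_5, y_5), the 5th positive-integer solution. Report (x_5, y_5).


Step 1: Find the fundamental solution (x₁, y₁) of x² - 38y² = 1.
  Expand √38 as a continued fraction. a₀ = ⌊√38⌋ = 6; iterate m_{k+1} = d_k·a_k − m_k, d_{k+1} = (38 − m_{k+1}²)/d_k, a_{k+1} = ⌊(a₀ + m_{k+1})/d_{k+1}⌋ (starting m₀ = 0, d₀ = 1), with convergents p_k = a_k·p_{k-1} + p_{k-2}, q_k = a_k·q_{k-1} + q_{k-2} (p₋₁ = 1, q₋₁ = 0):
  k = 0: a₀ = 6; p₀/q₀ = 6/1; p₀² − 38·q₀² = 36 − 38 = -2.
  k = 1: m = 6, d = 2, a = ⌊(6 + 6)/2⌋ = 6; p/q = (6·6 + 1)/(6·1 + 0) = 37/6; p² − 38·q² = 1369 − 1368 = 1.
  The first convergent with p² − 38·q² = 1 gives the fundamental solution (x₁, y₁) = (37, 6).
Step 2: Apply the recurrence (x_{n+1}, y_{n+1}) = (x₁x_n + 38y₁y_n, x₁y_n + y₁x_n) repeatedly.
  From (x_1, y_1) = (37, 6): x_2 = 37·37 + 38·6·6 = 2737; y_2 = 37·6 + 6·37 = 444.
  From (x_2, y_2) = (2737, 444): x_3 = 37·2737 + 38·6·444 = 202501; y_3 = 37·444 + 6·2737 = 32850.
  From (x_3, y_3) = (202501, 32850): x_4 = 37·202501 + 38·6·32850 = 14982337; y_4 = 37·32850 + 6·202501 = 2430456.
  From (x_4, y_4) = (14982337, 2430456): x_5 = 37·14982337 + 38·6·2430456 = 1108490437; y_5 = 37·2430456 + 6·14982337 = 179820894.
Step 3: Verify x_5² - 38·y_5² = 1228751048920450969 - 1228751048920450968 = 1 (should be 1). ✓

(x_1, y_1) = (37, 6); (x_5, y_5) = (1108490437, 179820894).


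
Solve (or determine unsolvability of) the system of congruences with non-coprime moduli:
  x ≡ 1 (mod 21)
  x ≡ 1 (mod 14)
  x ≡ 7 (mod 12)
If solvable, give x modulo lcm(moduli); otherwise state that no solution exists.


Moduli 21, 14, 12 are not pairwise coprime, so CRT works modulo lcm(m_i) when all pairwise compatibility conditions hold.
Pairwise compatibility: gcd(m_i, m_j) must divide a_i - a_j for every pair.
Merge one congruence at a time:
  Start: x ≡ 1 (mod 21).
  Combine with x ≡ 1 (mod 14): gcd(21, 14) = 7; 1 - 1 = 0, which IS divisible by 7, so compatible.
    Write x = 1 + 21·t and substitute into x ≡ 1 (mod 14): 21·t ≡ 1 − 1 = 0 (mod 14).
    Divide the congruence (and modulus) by g = 7: 3·t ≡ 0 (mod 2).
    Reduce coefficients mod 2: 1·t ≡ 0 (mod 2).
    So t ≡ 0 (mod 2).
    Then x = 1 + 21·0 = 1, valid modulo lcm(21, 14) = 42: x ≡ 1 (mod 42).
  Combine with x ≡ 7 (mod 12): gcd(42, 12) = 6; 7 - 1 = 6, which IS divisible by 6, so compatible.
    Write x = 1 + 42·t and substitute into x ≡ 7 (mod 12): 42·t ≡ 7 − 1 = 6 (mod 12).
    Divide the congruence (and modulus) by g = 6: 7·t ≡ 1 (mod 2).
    Reduce coefficients mod 2: 1·t ≡ 1 (mod 2).
    So t ≡ 1 (mod 2).
    Then x = 1 + 42·1 = 43, valid modulo lcm(42, 12) = 84: x ≡ 43 (mod 84).
Verify: 43 mod 21 = 1, 43 mod 14 = 1, 43 mod 12 = 7.

x ≡ 43 (mod 84).


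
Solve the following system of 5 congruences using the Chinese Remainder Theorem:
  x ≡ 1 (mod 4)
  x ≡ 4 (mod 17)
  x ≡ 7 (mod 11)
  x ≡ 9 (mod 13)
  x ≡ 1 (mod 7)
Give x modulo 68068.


Product of moduli M = 4 · 17 · 11 · 13 · 7 = 68068.
Merge one congruence at a time:
  Start: x ≡ 1 (mod 4).
  Combine with x ≡ 4 (mod 17); new modulus lcm = 68.
    Write x = 1 + 4·t and substitute into x ≡ 4 (mod 17): 4·t ≡ 4 − 1 = 3 (mod 17).
    The inverse of 4 mod 17 is 13 (since 4·13 = 52 = 3·17 + 1), so t ≡ 13·3 = 39 ≡ 5 (mod 17).
    Then x = 1 + 4·5 = 21, valid modulo lcm(4, 17) = 68: x ≡ 21 (mod 68).
  Combine with x ≡ 7 (mod 11); new modulus lcm = 748.
    Write x = 21 + 68·t and substitute into x ≡ 7 (mod 11): 68·t ≡ 7 − 21 = -14 (mod 11).
    Reduce coefficients mod 11: 2·t ≡ 8 (mod 11).
    The inverse of 2 mod 11 is 6 (since 2·6 = 12 = 1·11 + 1), so t ≡ 6·8 = 48 ≡ 4 (mod 11).
    Then x = 21 + 68·4 = 293, valid modulo lcm(68, 11) = 748: x ≡ 293 (mod 748).
  Combine with x ≡ 9 (mod 13); new modulus lcm = 9724.
    Write x = 293 + 748·t and substitute into x ≡ 9 (mod 13): 748·t ≡ 9 − 293 = -284 (mod 13).
    Reduce coefficients mod 13: 7·t ≡ 2 (mod 13).
    The inverse of 7 mod 13 is 2 (since 7·2 = 14 = 1·13 + 1), so t ≡ 2·2 = 4 ≡ 4 (mod 13).
    Then x = 293 + 748·4 = 3285, valid modulo lcm(748, 13) = 9724: x ≡ 3285 (mod 9724).
  Combine with x ≡ 1 (mod 7); new modulus lcm = 68068.
    Write x = 3285 + 9724·t and substitute into x ≡ 1 (mod 7): 9724·t ≡ 1 − 3285 = -3284 (mod 7).
    Reduce coefficients mod 7: 1·t ≡ 6 (mod 7).
    So t ≡ 6 (mod 7).
    Then x = 3285 + 9724·6 = 61629, valid modulo lcm(9724, 7) = 68068: x ≡ 61629 (mod 68068).
Verify against each original: 61629 mod 4 = 1, 61629 mod 17 = 4, 61629 mod 11 = 7, 61629 mod 13 = 9, 61629 mod 7 = 1.

x ≡ 61629 (mod 68068).


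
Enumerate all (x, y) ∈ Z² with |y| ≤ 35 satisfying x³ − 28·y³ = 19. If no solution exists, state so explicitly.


The equation is x³ - 28y³ = 19. For fixed y, x³ = 28·y³ + 19, so a solution requires the RHS to be a perfect cube.
Strategy: iterate y from -35 to 35, compute RHS = 28·y³ + 19, and check whether it is a (positive or negative) perfect cube.
Check small values of y:
  y = 0: RHS = 19 is not a perfect cube.
  y = 1: RHS = 47 is not a perfect cube.
  y = -1: RHS = -9 is not a perfect cube.
  y = 2: RHS = 243 is not a perfect cube.
  y = -2: RHS = -205 is not a perfect cube.
  y = 3: RHS = 775 is not a perfect cube.
  y = -3: RHS = -737 is not a perfect cube.
Continuing the search up to |y| = 35 finds no solutions either.
No (x, y) in the scanned range satisfies the equation.

No integer solutions with |y| ≤ 35.


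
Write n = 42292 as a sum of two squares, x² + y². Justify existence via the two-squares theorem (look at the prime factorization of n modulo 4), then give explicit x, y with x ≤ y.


Step 1: Factor n = 42292 = 2^2 · 97 · 109.
Step 2: Check the mod-4 condition on each prime factor: 2 = 2 (special); 97 ≡ 1 (mod 4), exponent 1; 109 ≡ 1 (mod 4), exponent 1.
All primes ≡ 3 (mod 4) appear to even exponent (or don't appear), so by the two-squares theorem n IS expressible as a sum of two squares.
Step 3: Build a representation. Group n = k² · m with k = 2 and m = 97 · 109 = 10573 (a product of primes ≡ 1 (mod 4)); a representation of m scales to one of n via (k·x)² + (k·y)² = k²(x² + y²). Each prime p ≡ 1 (mod 4) is itself a sum of two squares; find a² by testing p − a² for a perfect square:
  97: 97 − 1² = 96, 97 − 2² = 93, 97 − 3² = 88, 97 − 4² = 81 = 9² ⇒ 97 = 4² + 9².
  109: 109 − 1² = 108, 109 − 2² = 105, 109 − 3² = 100 = 10² ⇒ 109 = 3² + 10².
  Combine using the Brahmagupta–Fibonacci identity (a² + b²)(c² + d²) = (ac − bd)² + (ad + bc)² = (ac + bd)² + (ad − bc)²:
  97 · 109 = 10573: from (4² + 9²)(3² + 10²), take (4·3 − 9·10, 4·10 + 9·3) = (12 − 90, 40 + 27) = (-78, 67); dropping signs (only squares matter) gives (78, 67); check 78² + 67² = 6084 + 4489 = 10573 ✓.
  Scale by k = 2: (2·78, 2·67) = (156, 134).
Step 4: Order so x ≤ y and verify: 134² + 156² = 17956 + 24336 = 42292 = n. ✓

n = 42292 = 134² + 156² (one valid representation with x ≤ y).


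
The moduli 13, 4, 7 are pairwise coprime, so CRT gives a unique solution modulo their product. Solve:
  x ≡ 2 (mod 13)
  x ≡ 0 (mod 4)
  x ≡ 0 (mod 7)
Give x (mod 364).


Moduli 13, 4, 7 are pairwise coprime; by CRT there is a unique solution modulo M = 13 · 4 · 7 = 364.
Solve pairwise, accumulating the modulus:
  Start with x ≡ 2 (mod 13).
  Combine with x ≡ 0 (mod 4): since gcd(13, 4) = 1, we get a unique residue mod 52.
    Write x = 2 + 13·t and substitute into x ≡ 0 (mod 4): 13·t ≡ 0 − 2 = -2 (mod 4).
    Reduce coefficients mod 4: 1·t ≡ 2 (mod 4).
    So t ≡ 2 (mod 4).
    Then x = 2 + 13·2 = 28, valid modulo lcm(13, 4) = 52: x ≡ 28 (mod 52).
  Combine with x ≡ 0 (mod 7): since gcd(52, 7) = 1, we get a unique residue mod 364.
    Write x = 28 + 52·t and substitute into x ≡ 0 (mod 7): 52·t ≡ 0 − 28 = -28 (mod 7).
    Reduce coefficients mod 7: 3·t ≡ 0 (mod 7).
    The inverse of 3 mod 7 is 5 (since 3·5 = 15 = 2·7 + 1), so t ≡ 5·0 = 0 ≡ 0 (mod 7).
    Then x = 28 + 52·0 = 28, valid modulo lcm(52, 7) = 364: x ≡ 28 (mod 364).
Verify: 28 mod 13 = 2 ✓, 28 mod 4 = 0 ✓, 28 mod 7 = 0 ✓.

x ≡ 28 (mod 364).


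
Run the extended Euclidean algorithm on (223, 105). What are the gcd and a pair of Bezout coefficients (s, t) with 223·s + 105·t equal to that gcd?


Euclidean algorithm on (223, 105) — divide until remainder is 0:
  223 = 2 · 105 + 13
  105 = 8 · 13 + 1
  13 = 13 · 1 + 0
gcd(223, 105) = 1.
Track Bezout coefficients alongside the remainders: start with r₀ = 223 = a·1 + b·0 (s = 1, t = 0) and r₁ = 105 = a·0 + b·1 (s = 0, t = 1); each new remainder r_{k+1} = r_{k-1} − q_k·r_k inherits s_{k+1} = s_{k-1} − q_k·s_k, t_{k+1} = t_{k-1} − q_k·t_k, so r_k = a·s_k + b·t_k at every step:
  q = 2: r = 13, s = 1 − 2·0 = 1, t = 0 − 2·1 = -2  (check: 223·1 + 105·(-2) = 13)
  q = 8: r = 1, s = 0 − 8·1 = -8, t = 1 − 8·(-2) = 17  (check: 223·(-8) + 105·17 = 1)
The row with r = 1 (the gcd) gives the Bezout coefficients s = -8, t = 17.
Result: 223 · (-8) + 105 · (17) = 1.

gcd(223, 105) = 1; s = -8, t = 17 (check: 223·(-8) + 105·17 = 1).


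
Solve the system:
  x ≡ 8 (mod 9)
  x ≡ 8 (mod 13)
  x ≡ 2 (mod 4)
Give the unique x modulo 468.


Moduli 9, 13, 4 are pairwise coprime; by CRT there is a unique solution modulo M = 9 · 13 · 4 = 468.
Solve pairwise, accumulating the modulus:
  Start with x ≡ 8 (mod 9).
  Combine with x ≡ 8 (mod 13): since gcd(9, 13) = 1, we get a unique residue mod 117.
    Write x = 8 + 9·t and substitute into x ≡ 8 (mod 13): 9·t ≡ 8 − 8 = 0 (mod 13).
    The inverse of 9 mod 13 is 3 (since 9·3 = 27 = 2·13 + 1), so t ≡ 3·0 = 0 ≡ 0 (mod 13).
    Then x = 8 + 9·0 = 8, valid modulo lcm(9, 13) = 117: x ≡ 8 (mod 117).
  Combine with x ≡ 2 (mod 4): since gcd(117, 4) = 1, we get a unique residue mod 468.
    Write x = 8 + 117·t and substitute into x ≡ 2 (mod 4): 117·t ≡ 2 − 8 = -6 (mod 4).
    Reduce coefficients mod 4: 1·t ≡ 2 (mod 4).
    So t ≡ 2 (mod 4).
    Then x = 8 + 117·2 = 242, valid modulo lcm(117, 4) = 468: x ≡ 242 (mod 468).
Verify: 242 mod 9 = 8 ✓, 242 mod 13 = 8 ✓, 242 mod 4 = 2 ✓.

x ≡ 242 (mod 468).


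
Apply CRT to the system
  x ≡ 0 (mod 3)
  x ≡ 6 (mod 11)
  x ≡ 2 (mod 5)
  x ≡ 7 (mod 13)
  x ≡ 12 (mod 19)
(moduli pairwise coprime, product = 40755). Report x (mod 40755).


Product of moduli M = 3 · 11 · 5 · 13 · 19 = 40755.
Merge one congruence at a time:
  Start: x ≡ 0 (mod 3).
  Combine with x ≡ 6 (mod 11); new modulus lcm = 33.
    Write x = 0 + 3·t and substitute into x ≡ 6 (mod 11): 3·t ≡ 6 − 0 = 6 (mod 11).
    The inverse of 3 mod 11 is 4 (since 3·4 = 12 = 1·11 + 1), so t ≡ 4·6 = 24 ≡ 2 (mod 11).
    Then x = 0 + 3·2 = 6, valid modulo lcm(3, 11) = 33: x ≡ 6 (mod 33).
  Combine with x ≡ 2 (mod 5); new modulus lcm = 165.
    Write x = 6 + 33·t and substitute into x ≡ 2 (mod 5): 33·t ≡ 2 − 6 = -4 (mod 5).
    Reduce coefficients mod 5: 3·t ≡ 1 (mod 5).
    The inverse of 3 mod 5 is 2 (since 3·2 = 6 = 1·5 + 1), so t ≡ 2·1 = 2 ≡ 2 (mod 5).
    Then x = 6 + 33·2 = 72, valid modulo lcm(33, 5) = 165: x ≡ 72 (mod 165).
  Combine with x ≡ 7 (mod 13); new modulus lcm = 2145.
    Write x = 72 + 165·t and substitute into x ≡ 7 (mod 13): 165·t ≡ 7 − 72 = -65 (mod 13).
    Reduce coefficients mod 13: 9·t ≡ 0 (mod 13).
    The inverse of 9 mod 13 is 3 (since 9·3 = 27 = 2·13 + 1), so t ≡ 3·0 = 0 ≡ 0 (mod 13).
    Then x = 72 + 165·0 = 72, valid modulo lcm(165, 13) = 2145: x ≡ 72 (mod 2145).
  Combine with x ≡ 12 (mod 19); new modulus lcm = 40755.
    Write x = 72 + 2145·t and substitute into x ≡ 12 (mod 19): 2145·t ≡ 12 − 72 = -60 (mod 19).
    Reduce coefficients mod 19: 17·t ≡ 16 (mod 19).
    The inverse of 17 mod 19 is 9 (since 17·9 = 153 = 8·19 + 1), so t ≡ 9·16 = 144 ≡ 11 (mod 19).
    Then x = 72 + 2145·11 = 23667, valid modulo lcm(2145, 19) = 40755: x ≡ 23667 (mod 40755).
Verify against each original: 23667 mod 3 = 0, 23667 mod 11 = 6, 23667 mod 5 = 2, 23667 mod 13 = 7, 23667 mod 19 = 12.

x ≡ 23667 (mod 40755).


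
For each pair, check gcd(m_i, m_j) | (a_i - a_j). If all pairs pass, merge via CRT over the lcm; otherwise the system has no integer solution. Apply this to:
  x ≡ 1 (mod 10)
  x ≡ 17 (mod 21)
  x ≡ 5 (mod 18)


Moduli 10, 21, 18 are not pairwise coprime, so CRT works modulo lcm(m_i) when all pairwise compatibility conditions hold.
Pairwise compatibility: gcd(m_i, m_j) must divide a_i - a_j for every pair.
Merge one congruence at a time:
  Start: x ≡ 1 (mod 10).
  Combine with x ≡ 17 (mod 21): gcd(10, 21) = 1; 17 - 1 = 16, which IS divisible by 1, so compatible.
    Write x = 1 + 10·t and substitute into x ≡ 17 (mod 21): 10·t ≡ 17 − 1 = 16 (mod 21).
    The inverse of 10 mod 21 is 19 (since 10·19 = 190 = 9·21 + 1), so t ≡ 19·16 = 304 ≡ 10 (mod 21).
    Then x = 1 + 10·10 = 101, valid modulo lcm(10, 21) = 210: x ≡ 101 (mod 210).
  Combine with x ≡ 5 (mod 18): gcd(210, 18) = 6; 5 - 101 = -96, which IS divisible by 6, so compatible.
    Write x = 101 + 210·t and substitute into x ≡ 5 (mod 18): 210·t ≡ 5 − 101 = -96 (mod 18).
    Divide the congruence (and modulus) by g = 6: 35·t ≡ -16 (mod 3).
    Reduce coefficients mod 3: 2·t ≡ 2 (mod 3).
    The inverse of 2 mod 3 is 2 (since 2·2 = 4 = 1·3 + 1), so t ≡ 2·2 = 4 ≡ 1 (mod 3).
    Then x = 101 + 210·1 = 311, valid modulo lcm(210, 18) = 630: x ≡ 311 (mod 630).
Verify: 311 mod 10 = 1, 311 mod 21 = 17, 311 mod 18 = 5.

x ≡ 311 (mod 630).


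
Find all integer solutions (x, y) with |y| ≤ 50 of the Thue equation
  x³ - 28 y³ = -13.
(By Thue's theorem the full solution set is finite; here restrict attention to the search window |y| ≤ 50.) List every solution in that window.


The equation is x³ - 28y³ = -13. For fixed y, x³ = 28·y³ − 13, so a solution requires the RHS to be a perfect cube.
Strategy: iterate y from -50 to 50, compute RHS = 28·y³ − 13, and check whether it is a (positive or negative) perfect cube.
Check small values of y:
  y = 0: RHS = -13 is not a perfect cube.
  y = 1: RHS = 15 is not a perfect cube.
  y = -1: RHS = -41 is not a perfect cube.
  y = 2: RHS = 211 is not a perfect cube.
  y = -2: RHS = -237 is not a perfect cube.
  y = 3: RHS = 743 is not a perfect cube.
  y = -3: RHS = -769 is not a perfect cube.
Continuing the search up to |y| = 50 finds no solutions either.
No (x, y) in the scanned range satisfies the equation.

No integer solutions with |y| ≤ 50.


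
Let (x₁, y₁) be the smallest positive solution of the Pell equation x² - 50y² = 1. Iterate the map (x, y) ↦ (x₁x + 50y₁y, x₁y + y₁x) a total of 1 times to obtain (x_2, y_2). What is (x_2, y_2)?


Step 1: Find the fundamental solution (x₁, y₁) of x² - 50y² = 1.
  Expand √50 as a continued fraction. a₀ = ⌊√50⌋ = 7; iterate m_{k+1} = d_k·a_k − m_k, d_{k+1} = (50 − m_{k+1}²)/d_k, a_{k+1} = ⌊(a₀ + m_{k+1})/d_{k+1}⌋ (starting m₀ = 0, d₀ = 1), with convergents p_k = a_k·p_{k-1} + p_{k-2}, q_k = a_k·q_{k-1} + q_{k-2} (p₋₁ = 1, q₋₁ = 0):
  k = 0: a₀ = 7; p₀/q₀ = 7/1; p₀² − 50·q₀² = 49 − 50 = -1.
  k = 1: m = 7, d = 1, a = ⌊(7 + 7)/1⌋ = 14; p/q = (14·7 + 1)/(14·1 + 0) = 99/14; p² − 50·q² = 9801 − 9800 = 1.
  The first convergent with p² − 50·q² = 1 gives the fundamental solution (x₁, y₁) = (99, 14).
Step 2: Apply the recurrence (x_{n+1}, y_{n+1}) = (x₁x_n + 50y₁y_n, x₁y_n + y₁x_n) repeatedly.
  From (x_1, y_1) = (99, 14): x_2 = 99·99 + 50·14·14 = 19601; y_2 = 99·14 + 14·99 = 2772.
Step 3: Verify x_2² - 50·y_2² = 384199201 - 384199200 = 1 (should be 1). ✓

(x_1, y_1) = (99, 14); (x_2, y_2) = (19601, 2772).


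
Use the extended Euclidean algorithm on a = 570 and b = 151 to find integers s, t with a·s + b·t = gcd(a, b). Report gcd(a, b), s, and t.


Euclidean algorithm on (570, 151) — divide until remainder is 0:
  570 = 3 · 151 + 117
  151 = 1 · 117 + 34
  117 = 3 · 34 + 15
  34 = 2 · 15 + 4
  15 = 3 · 4 + 3
  4 = 1 · 3 + 1
  3 = 3 · 1 + 0
gcd(570, 151) = 1.
Track Bezout coefficients alongside the remainders: start with r₀ = 570 = a·1 + b·0 (s = 1, t = 0) and r₁ = 151 = a·0 + b·1 (s = 0, t = 1); each new remainder r_{k+1} = r_{k-1} − q_k·r_k inherits s_{k+1} = s_{k-1} − q_k·s_k, t_{k+1} = t_{k-1} − q_k·t_k, so r_k = a·s_k + b·t_k at every step:
  q = 3: r = 117, s = 1 − 3·0 = 1, t = 0 − 3·1 = -3  (check: 570·1 + 151·(-3) = 117)
  q = 1: r = 34, s = 0 − 1·1 = -1, t = 1 − 1·(-3) = 4  (check: 570·(-1) + 151·4 = 34)
  q = 3: r = 15, s = 1 − 3·(-1) = 4, t = -3 − 3·4 = -15  (check: 570·4 + 151·(-15) = 15)
  q = 2: r = 4, s = -1 − 2·4 = -9, t = 4 − 2·(-15) = 34  (check: 570·(-9) + 151·34 = 4)
  q = 3: r = 3, s = 4 − 3·(-9) = 31, t = -15 − 3·34 = -117  (check: 570·31 + 151·(-117) = 3)
  q = 1: r = 1, s = -9 − 1·31 = -40, t = 34 − 1·(-117) = 151  (check: 570·(-40) + 151·151 = 1)
The row with r = 1 (the gcd) gives the Bezout coefficients s = -40, t = 151.
Result: 570 · (-40) + 151 · (151) = 1.

gcd(570, 151) = 1; s = -40, t = 151 (check: 570·(-40) + 151·151 = 1).


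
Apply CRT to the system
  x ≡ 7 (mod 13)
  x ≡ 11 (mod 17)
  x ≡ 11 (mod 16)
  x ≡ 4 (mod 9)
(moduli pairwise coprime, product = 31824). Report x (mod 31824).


Product of moduli M = 13 · 17 · 16 · 9 = 31824.
Merge one congruence at a time:
  Start: x ≡ 7 (mod 13).
  Combine with x ≡ 11 (mod 17); new modulus lcm = 221.
    Write x = 7 + 13·t and substitute into x ≡ 11 (mod 17): 13·t ≡ 11 − 7 = 4 (mod 17).
    The inverse of 13 mod 17 is 4 (since 13·4 = 52 = 3·17 + 1), so t ≡ 4·4 = 16 ≡ 16 (mod 17).
    Then x = 7 + 13·16 = 215, valid modulo lcm(13, 17) = 221: x ≡ 215 (mod 221).
  Combine with x ≡ 11 (mod 16); new modulus lcm = 3536.
    Write x = 215 + 221·t and substitute into x ≡ 11 (mod 16): 221·t ≡ 11 − 215 = -204 (mod 16).
    Reduce coefficients mod 16: 13·t ≡ 4 (mod 16).
    The inverse of 13 mod 16 is 5 (since 13·5 = 65 = 4·16 + 1), so t ≡ 5·4 = 20 ≡ 4 (mod 16).
    Then x = 215 + 221·4 = 1099, valid modulo lcm(221, 16) = 3536: x ≡ 1099 (mod 3536).
  Combine with x ≡ 4 (mod 9); new modulus lcm = 31824.
    Write x = 1099 + 3536·t and substitute into x ≡ 4 (mod 9): 3536·t ≡ 4 − 1099 = -1095 (mod 9).
    Reduce coefficients mod 9: 8·t ≡ 3 (mod 9).
    The inverse of 8 mod 9 is 8 (since 8·8 = 64 = 7·9 + 1), so t ≡ 8·3 = 24 ≡ 6 (mod 9).
    Then x = 1099 + 3536·6 = 22315, valid modulo lcm(3536, 9) = 31824: x ≡ 22315 (mod 31824).
Verify against each original: 22315 mod 13 = 7, 22315 mod 17 = 11, 22315 mod 16 = 11, 22315 mod 9 = 4.

x ≡ 22315 (mod 31824).


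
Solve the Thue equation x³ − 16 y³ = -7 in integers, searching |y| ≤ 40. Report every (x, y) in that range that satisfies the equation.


The equation is x³ - 16y³ = -7. For fixed y, x³ = 16·y³ − 7, so a solution requires the RHS to be a perfect cube.
Strategy: iterate y from -40 to 40, compute RHS = 16·y³ − 7, and check whether it is a (positive or negative) perfect cube.
Check small values of y:
  y = 0: RHS = -7 is not a perfect cube.
  y = 1: RHS = 9 is not a perfect cube.
  y = -1: RHS = -23 is not a perfect cube.
  y = 2: RHS = 121 is not a perfect cube.
  y = -2: RHS = -135 is not a perfect cube.
  y = 3: RHS = 425 is not a perfect cube.
  y = -3: RHS = -439 is not a perfect cube.
Continuing the search up to |y| = 40 finds no solutions either.
No (x, y) in the scanned range satisfies the equation.

No integer solutions with |y| ≤ 40.


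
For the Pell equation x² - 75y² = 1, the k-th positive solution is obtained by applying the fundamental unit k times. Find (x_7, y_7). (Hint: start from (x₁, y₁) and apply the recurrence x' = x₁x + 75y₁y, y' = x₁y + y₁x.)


Step 1: Find the fundamental solution (x₁, y₁) of x² - 75y² = 1.
  Expand √75 as a continued fraction. a₀ = ⌊√75⌋ = 8; iterate m_{k+1} = d_k·a_k − m_k, d_{k+1} = (75 − m_{k+1}²)/d_k, a_{k+1} = ⌊(a₀ + m_{k+1})/d_{k+1}⌋ (starting m₀ = 0, d₀ = 1), with convergents p_k = a_k·p_{k-1} + p_{k-2}, q_k = a_k·q_{k-1} + q_{k-2} (p₋₁ = 1, q₋₁ = 0):
  k = 0: a₀ = 8; p₀/q₀ = 8/1; p₀² − 75·q₀² = 64 − 75 = -11.
  k = 1: m = 8, d = 11, a = ⌊(8 + 8)/11⌋ = 1; p/q = (1·8 + 1)/(1·1 + 0) = 9/1; p² − 75·q² = 81 − 75 = 6.
  k = 2: m = 3, d = 6, a = ⌊(8 + 3)/6⌋ = 1; p/q = (1·9 + 8)/(1·1 + 1) = 17/2; p² − 75·q² = 289 − 300 = -11.
  k = 3: m = 3, d = 11, a = ⌊(8 + 3)/11⌋ = 1; p/q = (1·17 + 9)/(1·2 + 1) = 26/3; p² − 75·q² = 676 − 675 = 1.
  The first convergent with p² − 75·q² = 1 gives the fundamental solution (x₁, y₁) = (26, 3).
Step 2: Apply the recurrence (x_{n+1}, y_{n+1}) = (x₁x_n + 75y₁y_n, x₁y_n + y₁x_n) repeatedly.
  From (x_1, y_1) = (26, 3): x_2 = 26·26 + 75·3·3 = 1351; y_2 = 26·3 + 3·26 = 156.
  From (x_2, y_2) = (1351, 156): x_3 = 26·1351 + 75·3·156 = 70226; y_3 = 26·156 + 3·1351 = 8109.
  From (x_3, y_3) = (70226, 8109): x_4 = 26·70226 + 75·3·8109 = 3650401; y_4 = 26·8109 + 3·70226 = 421512.
  From (x_4, y_4) = (3650401, 421512): x_5 = 26·3650401 + 75·3·421512 = 189750626; y_5 = 26·421512 + 3·3650401 = 21910515.
  From (x_5, y_5) = (189750626, 21910515): x_6 = 26·189750626 + 75·3·21910515 = 9863382151; y_6 = 26·21910515 + 3·189750626 = 1138925268.
  From (x_6, y_6) = (9863382151, 1138925268): x_7 = 26·9863382151 + 75·3·1138925268 = 512706121226; y_7 = 26·1138925268 + 3·9863382151 = 59202203421.
Step 3: Verify x_7² - 75·y_7² = 262867566742609807743076 - 262867566742609807743075 = 1 (should be 1). ✓

(x_1, y_1) = (26, 3); (x_7, y_7) = (512706121226, 59202203421).


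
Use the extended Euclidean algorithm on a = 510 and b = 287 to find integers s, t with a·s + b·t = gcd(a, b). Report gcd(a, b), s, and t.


Euclidean algorithm on (510, 287) — divide until remainder is 0:
  510 = 1 · 287 + 223
  287 = 1 · 223 + 64
  223 = 3 · 64 + 31
  64 = 2 · 31 + 2
  31 = 15 · 2 + 1
  2 = 2 · 1 + 0
gcd(510, 287) = 1.
Track Bezout coefficients alongside the remainders: start with r₀ = 510 = a·1 + b·0 (s = 1, t = 0) and r₁ = 287 = a·0 + b·1 (s = 0, t = 1); each new remainder r_{k+1} = r_{k-1} − q_k·r_k inherits s_{k+1} = s_{k-1} − q_k·s_k, t_{k+1} = t_{k-1} − q_k·t_k, so r_k = a·s_k + b·t_k at every step:
  q = 1: r = 223, s = 1 − 1·0 = 1, t = 0 − 1·1 = -1  (check: 510·1 + 287·(-1) = 223)
  q = 1: r = 64, s = 0 − 1·1 = -1, t = 1 − 1·(-1) = 2  (check: 510·(-1) + 287·2 = 64)
  q = 3: r = 31, s = 1 − 3·(-1) = 4, t = -1 − 3·2 = -7  (check: 510·4 + 287·(-7) = 31)
  q = 2: r = 2, s = -1 − 2·4 = -9, t = 2 − 2·(-7) = 16  (check: 510·(-9) + 287·16 = 2)
  q = 15: r = 1, s = 4 − 15·(-9) = 139, t = -7 − 15·16 = -247  (check: 510·139 + 287·(-247) = 1)
The row with r = 1 (the gcd) gives the Bezout coefficients s = 139, t = -247.
Result: 510 · (139) + 287 · (-247) = 1.

gcd(510, 287) = 1; s = 139, t = -247 (check: 510·139 + 287·(-247) = 1).


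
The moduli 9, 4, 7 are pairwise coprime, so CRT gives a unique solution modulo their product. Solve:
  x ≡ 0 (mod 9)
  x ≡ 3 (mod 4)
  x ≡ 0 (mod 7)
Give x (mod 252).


Moduli 9, 4, 7 are pairwise coprime; by CRT there is a unique solution modulo M = 9 · 4 · 7 = 252.
Solve pairwise, accumulating the modulus:
  Start with x ≡ 0 (mod 9).
  Combine with x ≡ 3 (mod 4): since gcd(9, 4) = 1, we get a unique residue mod 36.
    Write x = 0 + 9·t and substitute into x ≡ 3 (mod 4): 9·t ≡ 3 − 0 = 3 (mod 4).
    Reduce coefficients mod 4: 1·t ≡ 3 (mod 4).
    So t ≡ 3 (mod 4).
    Then x = 0 + 9·3 = 27, valid modulo lcm(9, 4) = 36: x ≡ 27 (mod 36).
  Combine with x ≡ 0 (mod 7): since gcd(36, 7) = 1, we get a unique residue mod 252.
    Write x = 27 + 36·t and substitute into x ≡ 0 (mod 7): 36·t ≡ 0 − 27 = -27 (mod 7).
    Reduce coefficients mod 7: 1·t ≡ 1 (mod 7).
    So t ≡ 1 (mod 7).
    Then x = 27 + 36·1 = 63, valid modulo lcm(36, 7) = 252: x ≡ 63 (mod 252).
Verify: 63 mod 9 = 0 ✓, 63 mod 4 = 3 ✓, 63 mod 7 = 0 ✓.

x ≡ 63 (mod 252).


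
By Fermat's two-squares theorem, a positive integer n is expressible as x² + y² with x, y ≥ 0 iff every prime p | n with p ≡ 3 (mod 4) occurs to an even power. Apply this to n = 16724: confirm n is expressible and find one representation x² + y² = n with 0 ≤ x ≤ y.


Step 1: Factor n = 16724 = 2^2 · 37 · 113.
Step 2: Check the mod-4 condition on each prime factor: 2 = 2 (special); 37 ≡ 1 (mod 4), exponent 1; 113 ≡ 1 (mod 4), exponent 1.
All primes ≡ 3 (mod 4) appear to even exponent (or don't appear), so by the two-squares theorem n IS expressible as a sum of two squares.
Step 3: Build a representation. Group n = k² · m with k = 2 and m = 37 · 113 = 4181 (a product of primes ≡ 1 (mod 4)); a representation of m scales to one of n via (k·x)² + (k·y)² = k²(x² + y²). Each prime p ≡ 1 (mod 4) is itself a sum of two squares; find a² by testing p − a² for a perfect square:
  37: 37 − 1² = 36 = 6² ⇒ 37 = 1² + 6².
  113: 113 − 1² = 112, 113 − 2² = 109, 113 − 3² = 104, 113 − 4² = 97, 113 − 5² = 88, 113 − 6² = 77, 113 − 7² = 64 = 8² ⇒ 113 = 7² + 8².
  Combine using the Brahmagupta–Fibonacci identity (a² + b²)(c² + d²) = (ac − bd)² + (ad + bc)² = (ac + bd)² + (ad − bc)²:
  37 · 113 = 4181: from (1² + 6²)(7² + 8²), take (1·7 − 6·8, 1·8 + 6·7) = (7 − 48, 8 + 42) = (-41, 50); dropping signs (only squares matter) gives (41, 50); check 41² + 50² = 1681 + 2500 = 4181 ✓.
  Scale by k = 2: (2·41, 2·50) = (82, 100).
Step 4: Order so x ≤ y and verify: 82² + 100² = 6724 + 10000 = 16724 = n. ✓

n = 16724 = 82² + 100² (one valid representation with x ≤ y).


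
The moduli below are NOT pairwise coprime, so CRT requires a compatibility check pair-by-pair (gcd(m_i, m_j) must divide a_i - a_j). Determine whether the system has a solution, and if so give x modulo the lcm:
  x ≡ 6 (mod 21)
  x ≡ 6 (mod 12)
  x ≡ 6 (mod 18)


Moduli 21, 12, 18 are not pairwise coprime, so CRT works modulo lcm(m_i) when all pairwise compatibility conditions hold.
Pairwise compatibility: gcd(m_i, m_j) must divide a_i - a_j for every pair.
Merge one congruence at a time:
  Start: x ≡ 6 (mod 21).
  Combine with x ≡ 6 (mod 12): gcd(21, 12) = 3; 6 - 6 = 0, which IS divisible by 3, so compatible.
    Write x = 6 + 21·t and substitute into x ≡ 6 (mod 12): 21·t ≡ 6 − 6 = 0 (mod 12).
    Divide the congruence (and modulus) by g = 3: 7·t ≡ 0 (mod 4).
    Reduce coefficients mod 4: 3·t ≡ 0 (mod 4).
    The inverse of 3 mod 4 is 3 (since 3·3 = 9 = 2·4 + 1), so t ≡ 3·0 = 0 ≡ 0 (mod 4).
    Then x = 6 + 21·0 = 6, valid modulo lcm(21, 12) = 84: x ≡ 6 (mod 84).
  Combine with x ≡ 6 (mod 18): gcd(84, 18) = 6; 6 - 6 = 0, which IS divisible by 6, so compatible.
    Write x = 6 + 84·t and substitute into x ≡ 6 (mod 18): 84·t ≡ 6 − 6 = 0 (mod 18).
    Divide the congruence (and modulus) by g = 6: 14·t ≡ 0 (mod 3).
    Reduce coefficients mod 3: 2·t ≡ 0 (mod 3).
    The inverse of 2 mod 3 is 2 (since 2·2 = 4 = 1·3 + 1), so t ≡ 2·0 = 0 ≡ 0 (mod 3).
    Then x = 6 + 84·0 = 6, valid modulo lcm(84, 18) = 252: x ≡ 6 (mod 252).
Verify: 6 mod 21 = 6, 6 mod 12 = 6, 6 mod 18 = 6.

x ≡ 6 (mod 252).


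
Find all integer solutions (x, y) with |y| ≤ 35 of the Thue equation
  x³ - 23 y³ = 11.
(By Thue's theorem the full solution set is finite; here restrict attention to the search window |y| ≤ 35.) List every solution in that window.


The equation is x³ - 23y³ = 11. For fixed y, x³ = 23·y³ + 11, so a solution requires the RHS to be a perfect cube.
Strategy: iterate y from -35 to 35, compute RHS = 23·y³ + 11, and check whether it is a (positive or negative) perfect cube.
Check small values of y:
  y = 0: RHS = 11 is not a perfect cube.
  y = 1: RHS = 34 is not a perfect cube.
  y = -1: RHS = -12 is not a perfect cube.
  y = 2: RHS = 195 is not a perfect cube.
  y = -2: RHS = -173 is not a perfect cube.
  y = 3: RHS = 632 is not a perfect cube.
  y = -3: RHS = -610 is not a perfect cube.
Continuing the search up to |y| = 35 finds no solutions either.
No (x, y) in the scanned range satisfies the equation.

No integer solutions with |y| ≤ 35.


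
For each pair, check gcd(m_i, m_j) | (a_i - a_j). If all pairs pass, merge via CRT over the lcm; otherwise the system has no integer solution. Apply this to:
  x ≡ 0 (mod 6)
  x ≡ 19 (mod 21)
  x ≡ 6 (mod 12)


Moduli 6, 21, 12 are not pairwise coprime, so CRT works modulo lcm(m_i) when all pairwise compatibility conditions hold.
Pairwise compatibility: gcd(m_i, m_j) must divide a_i - a_j for every pair.
Merge one congruence at a time:
  Start: x ≡ 0 (mod 6).
  Combine with x ≡ 19 (mod 21): gcd(6, 21) = 3, and 19 - 0 = 19 is NOT divisible by 3.
    ⇒ system is inconsistent (no integer solution).

No solution (the system is inconsistent).


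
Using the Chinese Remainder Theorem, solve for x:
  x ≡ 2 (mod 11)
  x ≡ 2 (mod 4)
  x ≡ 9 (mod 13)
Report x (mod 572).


Moduli 11, 4, 13 are pairwise coprime; by CRT there is a unique solution modulo M = 11 · 4 · 13 = 572.
Solve pairwise, accumulating the modulus:
  Start with x ≡ 2 (mod 11).
  Combine with x ≡ 2 (mod 4): since gcd(11, 4) = 1, we get a unique residue mod 44.
    Write x = 2 + 11·t and substitute into x ≡ 2 (mod 4): 11·t ≡ 2 − 2 = 0 (mod 4).
    Reduce coefficients mod 4: 3·t ≡ 0 (mod 4).
    The inverse of 3 mod 4 is 3 (since 3·3 = 9 = 2·4 + 1), so t ≡ 3·0 = 0 ≡ 0 (mod 4).
    Then x = 2 + 11·0 = 2, valid modulo lcm(11, 4) = 44: x ≡ 2 (mod 44).
  Combine with x ≡ 9 (mod 13): since gcd(44, 13) = 1, we get a unique residue mod 572.
    Write x = 2 + 44·t and substitute into x ≡ 9 (mod 13): 44·t ≡ 9 − 2 = 7 (mod 13).
    Reduce coefficients mod 13: 5·t ≡ 7 (mod 13).
    The inverse of 5 mod 13 is 8 (since 5·8 = 40 = 3·13 + 1), so t ≡ 8·7 = 56 ≡ 4 (mod 13).
    Then x = 2 + 44·4 = 178, valid modulo lcm(44, 13) = 572: x ≡ 178 (mod 572).
Verify: 178 mod 11 = 2 ✓, 178 mod 4 = 2 ✓, 178 mod 13 = 9 ✓.

x ≡ 178 (mod 572).


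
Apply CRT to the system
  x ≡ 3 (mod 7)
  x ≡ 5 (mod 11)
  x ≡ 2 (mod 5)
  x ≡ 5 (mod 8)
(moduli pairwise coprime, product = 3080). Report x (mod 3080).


Product of moduli M = 7 · 11 · 5 · 8 = 3080.
Merge one congruence at a time:
  Start: x ≡ 3 (mod 7).
  Combine with x ≡ 5 (mod 11); new modulus lcm = 77.
    Write x = 3 + 7·t and substitute into x ≡ 5 (mod 11): 7·t ≡ 5 − 3 = 2 (mod 11).
    The inverse of 7 mod 11 is 8 (since 7·8 = 56 = 5·11 + 1), so t ≡ 8·2 = 16 ≡ 5 (mod 11).
    Then x = 3 + 7·5 = 38, valid modulo lcm(7, 11) = 77: x ≡ 38 (mod 77).
  Combine with x ≡ 2 (mod 5); new modulus lcm = 385.
    Write x = 38 + 77·t and substitute into x ≡ 2 (mod 5): 77·t ≡ 2 − 38 = -36 (mod 5).
    Reduce coefficients mod 5: 2·t ≡ 4 (mod 5).
    The inverse of 2 mod 5 is 3 (since 2·3 = 6 = 1·5 + 1), so t ≡ 3·4 = 12 ≡ 2 (mod 5).
    Then x = 38 + 77·2 = 192, valid modulo lcm(77, 5) = 385: x ≡ 192 (mod 385).
  Combine with x ≡ 5 (mod 8); new modulus lcm = 3080.
    Write x = 192 + 385·t and substitute into x ≡ 5 (mod 8): 385·t ≡ 5 − 192 = -187 (mod 8).
    Reduce coefficients mod 8: 1·t ≡ 5 (mod 8).
    So t ≡ 5 (mod 8).
    Then x = 192 + 385·5 = 2117, valid modulo lcm(385, 8) = 3080: x ≡ 2117 (mod 3080).
Verify against each original: 2117 mod 7 = 3, 2117 mod 11 = 5, 2117 mod 5 = 2, 2117 mod 8 = 5.

x ≡ 2117 (mod 3080).


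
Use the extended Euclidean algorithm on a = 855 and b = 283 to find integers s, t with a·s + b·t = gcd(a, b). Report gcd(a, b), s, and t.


Euclidean algorithm on (855, 283) — divide until remainder is 0:
  855 = 3 · 283 + 6
  283 = 47 · 6 + 1
  6 = 6 · 1 + 0
gcd(855, 283) = 1.
Track Bezout coefficients alongside the remainders: start with r₀ = 855 = a·1 + b·0 (s = 1, t = 0) and r₁ = 283 = a·0 + b·1 (s = 0, t = 1); each new remainder r_{k+1} = r_{k-1} − q_k·r_k inherits s_{k+1} = s_{k-1} − q_k·s_k, t_{k+1} = t_{k-1} − q_k·t_k, so r_k = a·s_k + b·t_k at every step:
  q = 3: r = 6, s = 1 − 3·0 = 1, t = 0 − 3·1 = -3  (check: 855·1 + 283·(-3) = 6)
  q = 47: r = 1, s = 0 − 47·1 = -47, t = 1 − 47·(-3) = 142  (check: 855·(-47) + 283·142 = 1)
The row with r = 1 (the gcd) gives the Bezout coefficients s = -47, t = 142.
Result: 855 · (-47) + 283 · (142) = 1.

gcd(855, 283) = 1; s = -47, t = 142 (check: 855·(-47) + 283·142 = 1).


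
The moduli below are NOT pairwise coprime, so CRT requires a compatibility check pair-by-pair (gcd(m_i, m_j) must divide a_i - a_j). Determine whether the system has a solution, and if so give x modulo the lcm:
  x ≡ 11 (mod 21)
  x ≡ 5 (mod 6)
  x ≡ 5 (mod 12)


Moduli 21, 6, 12 are not pairwise coprime, so CRT works modulo lcm(m_i) when all pairwise compatibility conditions hold.
Pairwise compatibility: gcd(m_i, m_j) must divide a_i - a_j for every pair.
Merge one congruence at a time:
  Start: x ≡ 11 (mod 21).
  Combine with x ≡ 5 (mod 6): gcd(21, 6) = 3; 5 - 11 = -6, which IS divisible by 3, so compatible.
    Write x = 11 + 21·t and substitute into x ≡ 5 (mod 6): 21·t ≡ 5 − 11 = -6 (mod 6).
    Divide the congruence (and modulus) by g = 3: 7·t ≡ -2 (mod 2).
    Reduce coefficients mod 2: 1·t ≡ 0 (mod 2).
    So t ≡ 0 (mod 2).
    Then x = 11 + 21·0 = 11, valid modulo lcm(21, 6) = 42: x ≡ 11 (mod 42).
  Combine with x ≡ 5 (mod 12): gcd(42, 12) = 6; 5 - 11 = -6, which IS divisible by 6, so compatible.
    Write x = 11 + 42·t and substitute into x ≡ 5 (mod 12): 42·t ≡ 5 − 11 = -6 (mod 12).
    Divide the congruence (and modulus) by g = 6: 7·t ≡ -1 (mod 2).
    Reduce coefficients mod 2: 1·t ≡ 1 (mod 2).
    So t ≡ 1 (mod 2).
    Then x = 11 + 42·1 = 53, valid modulo lcm(42, 12) = 84: x ≡ 53 (mod 84).
Verify: 53 mod 21 = 11, 53 mod 6 = 5, 53 mod 12 = 5.

x ≡ 53 (mod 84).


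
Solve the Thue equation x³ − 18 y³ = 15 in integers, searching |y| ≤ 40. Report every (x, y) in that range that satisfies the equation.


The equation is x³ - 18y³ = 15. For fixed y, x³ = 18·y³ + 15, so a solution requires the RHS to be a perfect cube.
Strategy: iterate y from -40 to 40, compute RHS = 18·y³ + 15, and check whether it is a (positive or negative) perfect cube.
Check small values of y:
  y = 0: RHS = 15 is not a perfect cube.
  y = 1: RHS = 33 is not a perfect cube.
  y = -1: RHS = -3 is not a perfect cube.
  y = 2: RHS = 159 is not a perfect cube.
  y = -2: RHS = -129 is not a perfect cube.
  y = 3: RHS = 501 is not a perfect cube.
  y = -3: RHS = -471 is not a perfect cube.
Continuing the search up to |y| = 40 finds no solutions either.
No (x, y) in the scanned range satisfies the equation.

No integer solutions with |y| ≤ 40.


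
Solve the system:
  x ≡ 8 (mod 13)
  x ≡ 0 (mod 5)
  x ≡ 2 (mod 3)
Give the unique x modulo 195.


Moduli 13, 5, 3 are pairwise coprime; by CRT there is a unique solution modulo M = 13 · 5 · 3 = 195.
Solve pairwise, accumulating the modulus:
  Start with x ≡ 8 (mod 13).
  Combine with x ≡ 0 (mod 5): since gcd(13, 5) = 1, we get a unique residue mod 65.
    Write x = 8 + 13·t and substitute into x ≡ 0 (mod 5): 13·t ≡ 0 − 8 = -8 (mod 5).
    Reduce coefficients mod 5: 3·t ≡ 2 (mod 5).
    The inverse of 3 mod 5 is 2 (since 3·2 = 6 = 1·5 + 1), so t ≡ 2·2 = 4 ≡ 4 (mod 5).
    Then x = 8 + 13·4 = 60, valid modulo lcm(13, 5) = 65: x ≡ 60 (mod 65).
  Combine with x ≡ 2 (mod 3): since gcd(65, 3) = 1, we get a unique residue mod 195.
    Write x = 60 + 65·t and substitute into x ≡ 2 (mod 3): 65·t ≡ 2 − 60 = -58 (mod 3).
    Reduce coefficients mod 3: 2·t ≡ 2 (mod 3).
    The inverse of 2 mod 3 is 2 (since 2·2 = 4 = 1·3 + 1), so t ≡ 2·2 = 4 ≡ 1 (mod 3).
    Then x = 60 + 65·1 = 125, valid modulo lcm(65, 3) = 195: x ≡ 125 (mod 195).
Verify: 125 mod 13 = 8 ✓, 125 mod 5 = 0 ✓, 125 mod 3 = 2 ✓.

x ≡ 125 (mod 195).


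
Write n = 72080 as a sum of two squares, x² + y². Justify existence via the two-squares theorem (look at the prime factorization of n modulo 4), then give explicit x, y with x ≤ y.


Step 1: Factor n = 72080 = 2^4 · 5 · 17 · 53.
Step 2: Check the mod-4 condition on each prime factor: 2 = 2 (special); 5 ≡ 1 (mod 4), exponent 1; 17 ≡ 1 (mod 4), exponent 1; 53 ≡ 1 (mod 4), exponent 1.
All primes ≡ 3 (mod 4) appear to even exponent (or don't appear), so by the two-squares theorem n IS expressible as a sum of two squares.
Step 3: Build a representation. Group n = k² · m with k = 4 and m = 5 · 17 · 53 = 4505 (a product of primes ≡ 1 (mod 4)); a representation of m scales to one of n via (k·x)² + (k·y)² = k²(x² + y²). Each prime p ≡ 1 (mod 4) is itself a sum of two squares; find a² by testing p − a² for a perfect square:
  5: 5 − 1² = 4 = 2² ⇒ 5 = 1² + 2².
  17: 17 − 1² = 16 = 4² ⇒ 17 = 1² + 4².
  53: 53 − 1² = 52, 53 − 2² = 49 = 7² ⇒ 53 = 2² + 7².
  Combine using the Brahmagupta–Fibonacci identity (a² + b²)(c² + d²) = (ac − bd)² + (ad + bc)² = (ac + bd)² + (ad − bc)²:
  5 · 17 = 85: from (1² + 2²)(1² + 4²), take (1·1 − 2·4, 1·4 + 2·1) = (1 − 8, 4 + 2) = (-7, 6); dropping signs (only squares matter) gives (7, 6); check 7² + 6² = 49 + 36 = 85 ✓.
  85 · 53 = 4505: from (7² + 6²)(2² + 7²), take (7·2 − 6·7, 7·7 + 6·2) = (14 − 42, 49 + 12) = (-28, 61); dropping signs (only squares matter) gives (28, 61); check 28² + 61² = 784 + 3721 = 4505 ✓.
  Scale by k = 4: (4·28, 4·61) = (112, 244).
Step 4: Order so x ≤ y and verify: 112² + 244² = 12544 + 59536 = 72080 = n. ✓

n = 72080 = 112² + 244² (one valid representation with x ≤ y).
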